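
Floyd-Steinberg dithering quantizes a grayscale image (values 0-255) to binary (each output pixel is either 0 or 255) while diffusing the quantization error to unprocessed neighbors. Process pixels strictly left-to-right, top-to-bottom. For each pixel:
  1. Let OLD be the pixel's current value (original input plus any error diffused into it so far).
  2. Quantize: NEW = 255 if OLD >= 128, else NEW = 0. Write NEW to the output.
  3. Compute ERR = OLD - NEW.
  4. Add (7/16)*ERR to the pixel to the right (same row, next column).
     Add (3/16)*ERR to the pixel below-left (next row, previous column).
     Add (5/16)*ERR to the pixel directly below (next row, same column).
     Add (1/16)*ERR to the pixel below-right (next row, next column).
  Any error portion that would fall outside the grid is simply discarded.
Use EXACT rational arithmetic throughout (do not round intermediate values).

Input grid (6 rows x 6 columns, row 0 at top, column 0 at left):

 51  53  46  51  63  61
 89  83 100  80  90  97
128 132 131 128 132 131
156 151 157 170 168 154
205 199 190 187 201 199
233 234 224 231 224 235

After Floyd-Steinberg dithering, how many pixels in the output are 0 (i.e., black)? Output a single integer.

Answer: 15

Derivation:
(0,0): OLD=51 → NEW=0, ERR=51
(0,1): OLD=1205/16 → NEW=0, ERR=1205/16
(0,2): OLD=20211/256 → NEW=0, ERR=20211/256
(0,3): OLD=350373/4096 → NEW=0, ERR=350373/4096
(0,4): OLD=6581379/65536 → NEW=0, ERR=6581379/65536
(0,5): OLD=110032789/1048576 → NEW=0, ERR=110032789/1048576
(1,0): OLD=30479/256 → NEW=0, ERR=30479/256
(1,1): OLD=361705/2048 → NEW=255, ERR=-160535/2048
(1,2): OLD=7282589/65536 → NEW=0, ERR=7282589/65536
(1,3): OLD=46953049/262144 → NEW=255, ERR=-19893671/262144
(1,4): OLD=1899230827/16777216 → NEW=0, ERR=1899230827/16777216
(1,5): OLD=49820311165/268435456 → NEW=255, ERR=-18630730115/268435456
(2,0): OLD=4931859/32768 → NEW=255, ERR=-3423981/32768
(2,1): OLD=94441089/1048576 → NEW=0, ERR=94441089/1048576
(2,2): OLD=3120592067/16777216 → NEW=255, ERR=-1157598013/16777216
(2,3): OLD=13726306411/134217728 → NEW=0, ERR=13726306411/134217728
(2,4): OLD=834779129537/4294967296 → NEW=255, ERR=-260437530943/4294967296
(2,5): OLD=6174933418327/68719476736 → NEW=0, ERR=6174933418327/68719476736
(3,0): OLD=2352732003/16777216 → NEW=255, ERR=-1925458077/16777216
(3,1): OLD=14692481063/134217728 → NEW=0, ERR=14692481063/134217728
(3,2): OLD=223482879141/1073741824 → NEW=255, ERR=-50321285979/1073741824
(3,3): OLD=11391866379311/68719476736 → NEW=255, ERR=-6131600188369/68719476736
(3,4): OLD=73257209404879/549755813888 → NEW=255, ERR=-66930523136561/549755813888
(3,5): OLD=1099745996236481/8796093022208 → NEW=0, ERR=1099745996236481/8796093022208
(4,0): OLD=407293267949/2147483648 → NEW=255, ERR=-140315062291/2147483648
(4,1): OLD=6482394634505/34359738368 → NEW=255, ERR=-2279338649335/34359738368
(4,2): OLD=150021406412619/1099511627776 → NEW=255, ERR=-130354058670261/1099511627776
(4,3): OLD=1433620228882583/17592186044416 → NEW=0, ERR=1433620228882583/17592186044416
(4,4): OLD=60931714548366599/281474976710656 → NEW=255, ERR=-10844404512850681/281474976710656
(4,5): OLD=961996425808691665/4503599627370496 → NEW=255, ERR=-186421479170784815/4503599627370496
(5,0): OLD=110029883704619/549755813888 → NEW=255, ERR=-30157848836821/549755813888
(5,1): OLD=2866763978880475/17592186044416 → NEW=255, ERR=-1619243462445605/17592186044416
(5,2): OLD=22210602575317529/140737488355328 → NEW=255, ERR=-13677456955291111/140737488355328
(5,3): OLD=897632882300976803/4503599627370496 → NEW=255, ERR=-250785022678499677/4503599627370496
(5,4): OLD=1665699485724986531/9007199254740992 → NEW=255, ERR=-631136324233966429/9007199254740992
(5,5): OLD=27237879192069294975/144115188075855872 → NEW=255, ERR=-9511493767273952385/144115188075855872
Output grid:
  Row 0: ......  (6 black, running=6)
  Row 1: .#.#.#  (3 black, running=9)
  Row 2: #.#.#.  (3 black, running=12)
  Row 3: #.###.  (2 black, running=14)
  Row 4: ###.##  (1 black, running=15)
  Row 5: ######  (0 black, running=15)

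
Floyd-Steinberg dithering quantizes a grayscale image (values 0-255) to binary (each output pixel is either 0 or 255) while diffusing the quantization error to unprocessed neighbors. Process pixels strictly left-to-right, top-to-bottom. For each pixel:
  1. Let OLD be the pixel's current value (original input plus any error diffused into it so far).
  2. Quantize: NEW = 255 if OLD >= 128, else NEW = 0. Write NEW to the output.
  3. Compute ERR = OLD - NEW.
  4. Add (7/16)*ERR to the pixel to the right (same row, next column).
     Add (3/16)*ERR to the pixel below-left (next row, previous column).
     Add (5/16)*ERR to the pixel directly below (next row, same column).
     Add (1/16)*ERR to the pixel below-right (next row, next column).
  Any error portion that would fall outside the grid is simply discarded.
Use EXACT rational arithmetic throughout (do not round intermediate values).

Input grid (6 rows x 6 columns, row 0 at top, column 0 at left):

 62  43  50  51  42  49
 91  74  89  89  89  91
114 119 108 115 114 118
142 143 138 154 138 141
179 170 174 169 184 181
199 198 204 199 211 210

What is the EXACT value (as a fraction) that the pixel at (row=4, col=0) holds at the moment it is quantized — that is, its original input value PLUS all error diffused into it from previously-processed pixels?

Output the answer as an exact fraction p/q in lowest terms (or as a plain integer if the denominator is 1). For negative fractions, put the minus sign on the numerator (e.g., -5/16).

Answer: 217989282569/1073741824

Derivation:
(0,0): OLD=62 → NEW=0, ERR=62
(0,1): OLD=561/8 → NEW=0, ERR=561/8
(0,2): OLD=10327/128 → NEW=0, ERR=10327/128
(0,3): OLD=176737/2048 → NEW=0, ERR=176737/2048
(0,4): OLD=2613415/32768 → NEW=0, ERR=2613415/32768
(0,5): OLD=43984017/524288 → NEW=0, ERR=43984017/524288
(1,0): OLD=15811/128 → NEW=0, ERR=15811/128
(1,1): OLD=173013/1024 → NEW=255, ERR=-88107/1024
(1,2): OLD=3182841/32768 → NEW=0, ERR=3182841/32768
(1,3): OLD=23391109/131072 → NEW=255, ERR=-10032251/131072
(1,4): OLD=851953007/8388608 → NEW=0, ERR=851953007/8388608
(1,5): OLD=22365239897/134217728 → NEW=255, ERR=-11860280743/134217728
(2,0): OLD=2235895/16384 → NEW=255, ERR=-1942025/16384
(2,1): OLD=34700941/524288 → NEW=0, ERR=34700941/524288
(2,2): OLD=1238005735/8388608 → NEW=255, ERR=-901089305/8388608
(2,3): OLD=4643879791/67108864 → NEW=0, ERR=4643879791/67108864
(2,4): OLD=332129826253/2147483648 → NEW=255, ERR=-215478503987/2147483648
(2,5): OLD=1815377109867/34359738368 → NEW=0, ERR=1815377109867/34359738368
(3,0): OLD=984561159/8388608 → NEW=0, ERR=984561159/8388608
(3,1): OLD=12581776891/67108864 → NEW=255, ERR=-4530983429/67108864
(3,2): OLD=49394637665/536870912 → NEW=0, ERR=49394637665/536870912
(3,3): OLD=6540355955811/34359738368 → NEW=255, ERR=-2221377328029/34359738368
(3,4): OLD=25451089241987/274877906944 → NEW=0, ERR=25451089241987/274877906944
(3,5): OLD=843316018643917/4398046511104 → NEW=255, ERR=-278185841687603/4398046511104
(4,0): OLD=217989282569/1073741824 → NEW=255, ERR=-55814882551/1073741824
Target (4,0): original=179, with diffused error = 217989282569/1073741824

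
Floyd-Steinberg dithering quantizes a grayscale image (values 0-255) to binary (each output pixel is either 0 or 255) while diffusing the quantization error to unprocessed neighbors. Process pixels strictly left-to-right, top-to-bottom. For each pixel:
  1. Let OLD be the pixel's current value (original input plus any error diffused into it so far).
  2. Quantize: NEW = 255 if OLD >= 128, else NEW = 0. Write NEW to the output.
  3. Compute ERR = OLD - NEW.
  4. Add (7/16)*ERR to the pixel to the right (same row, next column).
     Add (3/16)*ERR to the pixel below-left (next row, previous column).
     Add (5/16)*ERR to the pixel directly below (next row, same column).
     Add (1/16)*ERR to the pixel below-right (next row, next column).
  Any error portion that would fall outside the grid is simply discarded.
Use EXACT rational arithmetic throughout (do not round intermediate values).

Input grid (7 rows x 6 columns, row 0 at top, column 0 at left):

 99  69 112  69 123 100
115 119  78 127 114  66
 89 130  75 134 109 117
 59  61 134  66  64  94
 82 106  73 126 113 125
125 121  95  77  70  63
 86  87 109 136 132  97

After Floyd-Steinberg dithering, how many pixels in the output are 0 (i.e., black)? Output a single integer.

Answer: 26

Derivation:
(0,0): OLD=99 → NEW=0, ERR=99
(0,1): OLD=1797/16 → NEW=0, ERR=1797/16
(0,2): OLD=41251/256 → NEW=255, ERR=-24029/256
(0,3): OLD=114421/4096 → NEW=0, ERR=114421/4096
(0,4): OLD=8861875/65536 → NEW=255, ERR=-7849805/65536
(0,5): OLD=49908965/1048576 → NEW=0, ERR=49908965/1048576
(1,0): OLD=42751/256 → NEW=255, ERR=-22529/256
(1,1): OLD=213369/2048 → NEW=0, ERR=213369/2048
(1,2): OLD=6979949/65536 → NEW=0, ERR=6979949/65536
(1,3): OLD=40370409/262144 → NEW=255, ERR=-26476311/262144
(1,4): OLD=722300187/16777216 → NEW=0, ERR=722300187/16777216
(1,5): OLD=24756008525/268435456 → NEW=0, ERR=24756008525/268435456
(2,0): OLD=2655299/32768 → NEW=0, ERR=2655299/32768
(2,1): OLD=222800529/1048576 → NEW=255, ERR=-44586351/1048576
(2,2): OLD=1296111859/16777216 → NEW=0, ERR=1296111859/16777216
(2,3): OLD=20262241051/134217728 → NEW=255, ERR=-13963279589/134217728
(2,4): OLD=377605819089/4294967296 → NEW=0, ERR=377605819089/4294967296
(2,5): OLD=12848809041607/68719476736 → NEW=255, ERR=-4674657526073/68719476736
(3,0): OLD=1280944531/16777216 → NEW=0, ERR=1280944531/16777216
(3,1): OLD=13511057559/134217728 → NEW=0, ERR=13511057559/134217728
(3,2): OLD=193293897205/1073741824 → NEW=255, ERR=-80510267915/1073741824
(3,3): OLD=1511695321887/68719476736 → NEW=0, ERR=1511695321887/68719476736
(3,4): OLD=44992952615103/549755813888 → NEW=0, ERR=44992952615103/549755813888
(3,5): OLD=1003130656193745/8796093022208 → NEW=0, ERR=1003130656193745/8796093022208
(4,0): OLD=267864613053/2147483648 → NEW=0, ERR=267864613053/2147483648
(4,1): OLD=6278968455577/34359738368 → NEW=255, ERR=-2482764828263/34359738368
(4,2): OLD=31195102935035/1099511627776 → NEW=0, ERR=31195102935035/1099511627776
(4,3): OLD=2743431989238279/17592186044416 → NEW=255, ERR=-1742575452087801/17592186044416
(4,4): OLD=33213294561671543/281474976710656 → NEW=0, ERR=33213294561671543/281474976710656
(4,5): OLD=978980312082944737/4503599627370496 → NEW=255, ERR=-169437592896531743/4503599627370496
(5,0): OLD=82700351295451/549755813888 → NEW=255, ERR=-57487381245989/549755813888
(5,1): OLD=1157320792096651/17592186044416 → NEW=0, ERR=1157320792096651/17592186044416
(5,2): OLD=15419037309328809/140737488355328 → NEW=0, ERR=15419037309328809/140737488355328
(5,3): OLD=530863487507491027/4503599627370496 → NEW=0, ERR=530863487507491027/4503599627370496
(5,4): OLD=1307840933214630483/9007199254740992 → NEW=255, ERR=-988994876744322477/9007199254740992
(5,5): OLD=1524742208576834543/144115188075855872 → NEW=0, ERR=1524742208576834543/144115188075855872
(6,0): OLD=18480829374048129/281474976710656 → NEW=0, ERR=18480829374048129/281474976710656
(6,1): OLD=676845321225328621/4503599627370496 → NEW=255, ERR=-471572583754147859/4503599627370496
(6,2): OLD=2227295054661733797/18014398509481984 → NEW=0, ERR=2227295054661733797/18014398509481984
(6,3): OLD=61447333804542906993/288230376151711744 → NEW=255, ERR=-12051412114143587727/288230376151711744
(6,4): OLD=409267205806258925905/4611686018427387904 → NEW=0, ERR=409267205806258925905/4611686018427387904
(6,5): OLD=9759800517722318926999/73786976294838206464 → NEW=255, ERR=-9055878437461423721321/73786976294838206464
Output grid:
  Row 0: ..#.#.  (4 black, running=4)
  Row 1: #..#..  (4 black, running=8)
  Row 2: .#.#.#  (3 black, running=11)
  Row 3: ..#...  (5 black, running=16)
  Row 4: .#.#.#  (3 black, running=19)
  Row 5: #...#.  (4 black, running=23)
  Row 6: .#.#.#  (3 black, running=26)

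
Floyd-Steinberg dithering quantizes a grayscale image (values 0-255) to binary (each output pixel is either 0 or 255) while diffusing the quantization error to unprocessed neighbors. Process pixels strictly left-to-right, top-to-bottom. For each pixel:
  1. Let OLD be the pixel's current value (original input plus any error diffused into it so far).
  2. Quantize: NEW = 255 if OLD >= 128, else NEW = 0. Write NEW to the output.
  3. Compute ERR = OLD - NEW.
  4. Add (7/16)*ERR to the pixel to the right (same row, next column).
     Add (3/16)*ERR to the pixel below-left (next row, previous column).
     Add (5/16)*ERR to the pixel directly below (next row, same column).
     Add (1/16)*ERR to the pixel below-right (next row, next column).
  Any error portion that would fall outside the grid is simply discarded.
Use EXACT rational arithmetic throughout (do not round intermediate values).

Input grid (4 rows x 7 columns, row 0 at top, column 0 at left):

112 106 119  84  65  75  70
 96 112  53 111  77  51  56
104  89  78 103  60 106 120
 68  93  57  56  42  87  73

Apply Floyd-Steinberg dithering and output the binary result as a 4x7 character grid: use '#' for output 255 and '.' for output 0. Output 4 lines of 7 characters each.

(0,0): OLD=112 → NEW=0, ERR=112
(0,1): OLD=155 → NEW=255, ERR=-100
(0,2): OLD=301/4 → NEW=0, ERR=301/4
(0,3): OLD=7483/64 → NEW=0, ERR=7483/64
(0,4): OLD=118941/1024 → NEW=0, ERR=118941/1024
(0,5): OLD=2061387/16384 → NEW=0, ERR=2061387/16384
(0,6): OLD=32779789/262144 → NEW=0, ERR=32779789/262144
(1,0): OLD=449/4 → NEW=0, ERR=449/4
(1,1): OLD=4831/32 → NEW=255, ERR=-3329/32
(1,2): OLD=47795/1024 → NEW=0, ERR=47795/1024
(1,3): OLD=796427/4096 → NEW=255, ERR=-248053/4096
(1,4): OLD=30854693/262144 → NEW=0, ERR=30854693/262144
(1,5): OLD=361795789/2097152 → NEW=255, ERR=-172977971/2097152
(1,6): OLD=2243251491/33554432 → NEW=0, ERR=2243251491/33554432
(2,0): OLD=61221/512 → NEW=0, ERR=61221/512
(2,1): OLD=2040959/16384 → NEW=0, ERR=2040959/16384
(2,2): OLD=33876461/262144 → NEW=255, ERR=-32970259/262144
(2,3): OLD=113322069/2097152 → NEW=0, ERR=113322069/2097152
(2,4): OLD=1697385537/16777216 → NEW=0, ERR=1697385537/16777216
(2,5): OLD=77512631687/536870912 → NEW=255, ERR=-59389450873/536870912
(2,6): OLD=750243753633/8589934592 → NEW=0, ERR=750243753633/8589934592
(3,0): OLD=33744029/262144 → NEW=255, ERR=-33102691/262144
(3,1): OLD=127031265/2097152 → NEW=0, ERR=127031265/2097152
(3,2): OLD=1042110039/16777216 → NEW=0, ERR=1042110039/16777216
(3,3): OLD=7460524651/67108864 → NEW=0, ERR=7460524651/67108864
(3,4): OLD=900990416285/8589934592 → NEW=0, ERR=900990416285/8589934592
(3,5): OLD=8316379226031/68719476736 → NEW=0, ERR=8316379226031/68719476736
(3,6): OLD=160886903843441/1099511627776 → NEW=255, ERR=-119488561239439/1099511627776
Row 0: .#.....
Row 1: .#.#.#.
Row 2: ..#..#.
Row 3: #.....#

Answer: .#.....
.#.#.#.
..#..#.
#.....#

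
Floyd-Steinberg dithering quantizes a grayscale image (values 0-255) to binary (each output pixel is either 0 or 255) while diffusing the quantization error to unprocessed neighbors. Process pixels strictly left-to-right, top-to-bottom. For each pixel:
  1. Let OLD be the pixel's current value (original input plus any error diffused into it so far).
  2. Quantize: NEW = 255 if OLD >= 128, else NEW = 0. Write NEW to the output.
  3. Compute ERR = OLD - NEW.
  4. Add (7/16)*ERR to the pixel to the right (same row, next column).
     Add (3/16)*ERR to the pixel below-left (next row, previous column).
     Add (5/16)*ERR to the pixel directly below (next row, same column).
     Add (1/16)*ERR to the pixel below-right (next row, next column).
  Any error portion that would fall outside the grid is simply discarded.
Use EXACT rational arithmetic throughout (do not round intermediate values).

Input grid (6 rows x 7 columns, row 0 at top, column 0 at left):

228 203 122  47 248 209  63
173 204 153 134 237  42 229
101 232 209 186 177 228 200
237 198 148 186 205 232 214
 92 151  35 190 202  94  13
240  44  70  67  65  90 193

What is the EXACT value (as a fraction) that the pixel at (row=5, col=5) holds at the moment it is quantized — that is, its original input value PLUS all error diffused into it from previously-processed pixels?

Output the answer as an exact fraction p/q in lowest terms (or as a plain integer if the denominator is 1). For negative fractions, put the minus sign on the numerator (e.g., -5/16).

(0,0): OLD=228 → NEW=255, ERR=-27
(0,1): OLD=3059/16 → NEW=255, ERR=-1021/16
(0,2): OLD=24085/256 → NEW=0, ERR=24085/256
(0,3): OLD=361107/4096 → NEW=0, ERR=361107/4096
(0,4): OLD=18780677/65536 → NEW=255, ERR=2068997/65536
(0,5): OLD=233635363/1048576 → NEW=255, ERR=-33751517/1048576
(0,6): OLD=820703989/16777216 → NEW=0, ERR=820703989/16777216
(1,0): OLD=39065/256 → NEW=255, ERR=-26215/256
(1,1): OLD=317871/2048 → NEW=255, ERR=-204369/2048
(1,2): OLD=9914587/65536 → NEW=255, ERR=-6797093/65536
(1,3): OLD=33547711/262144 → NEW=0, ERR=33547711/262144
(1,4): OLD=5072244701/16777216 → NEW=255, ERR=794054621/16777216
(1,5): OLD=8562162669/134217728 → NEW=0, ERR=8562162669/134217728
(1,6): OLD=580216859459/2147483648 → NEW=255, ERR=32608529219/2147483648
(2,0): OLD=1647861/32768 → NEW=0, ERR=1647861/32768
(2,1): OLD=206538327/1048576 → NEW=255, ERR=-60848553/1048576
(2,2): OLD=2834666437/16777216 → NEW=255, ERR=-1443523643/16777216
(2,3): OLD=25600852445/134217728 → NEW=255, ERR=-8624668195/134217728
(2,4): OLD=197178514605/1073741824 → NEW=255, ERR=-76625650515/1073741824
(2,5): OLD=7645698833359/34359738368 → NEW=255, ERR=-1116034450481/34359738368
(2,6): OLD=106939517605017/549755813888 → NEW=255, ERR=-33248214936423/549755813888
(3,0): OLD=4057312293/16777216 → NEW=255, ERR=-220877787/16777216
(3,1): OLD=21624662721/134217728 → NEW=255, ERR=-12600857919/134217728
(3,2): OLD=69109004691/1073741824 → NEW=0, ERR=69109004691/1073741824
(3,3): OLD=752992377141/4294967296 → NEW=255, ERR=-342224283339/4294967296
(3,4): OLD=75719259488293/549755813888 → NEW=255, ERR=-64468473053147/549755813888
(3,5): OLD=680577267934399/4398046511104 → NEW=255, ERR=-440924592397121/4398046511104
(3,6): OLD=10499658100121761/70368744177664 → NEW=255, ERR=-7444371665182559/70368744177664
(4,0): OLD=150930810379/2147483648 → NEW=0, ERR=150930810379/2147483648
(4,1): OLD=5623149204111/34359738368 → NEW=255, ERR=-3138584079729/34359738368
(4,2): OLD=-3110396748863/549755813888 → NEW=0, ERR=-3110396748863/549755813888
(4,3): OLD=636219873441435/4398046511104 → NEW=255, ERR=-485281986890085/4398046511104
(4,4): OLD=3282781025100577/35184372088832 → NEW=0, ERR=3282781025100577/35184372088832
(4,5): OLD=85934478656494561/1125899906842624 → NEW=0, ERR=85934478656494561/1125899906842624
(4,6): OLD=127302102350460023/18014398509481984 → NEW=0, ERR=127302102350460023/18014398509481984
(5,0): OLD=134600107924253/549755813888 → NEW=255, ERR=-5587624617187/549755813888
(5,1): OLD=63067545744479/4398046511104 → NEW=0, ERR=63067545744479/4398046511104
(5,2): OLD=1692642159908873/35184372088832 → NEW=0, ERR=1692642159908873/35184372088832
(5,3): OLD=19902070103180557/281474976710656 → NEW=0, ERR=19902070103180557/281474976710656
(5,4): OLD=2387010077347098799/18014398509481984 → NEW=255, ERR=-2206661542570807121/18014398509481984
(5,5): OLD=9715775770040423743/144115188075855872 → NEW=0, ERR=9715775770040423743/144115188075855872
Target (5,5): original=90, with diffused error = 9715775770040423743/144115188075855872

Answer: 9715775770040423743/144115188075855872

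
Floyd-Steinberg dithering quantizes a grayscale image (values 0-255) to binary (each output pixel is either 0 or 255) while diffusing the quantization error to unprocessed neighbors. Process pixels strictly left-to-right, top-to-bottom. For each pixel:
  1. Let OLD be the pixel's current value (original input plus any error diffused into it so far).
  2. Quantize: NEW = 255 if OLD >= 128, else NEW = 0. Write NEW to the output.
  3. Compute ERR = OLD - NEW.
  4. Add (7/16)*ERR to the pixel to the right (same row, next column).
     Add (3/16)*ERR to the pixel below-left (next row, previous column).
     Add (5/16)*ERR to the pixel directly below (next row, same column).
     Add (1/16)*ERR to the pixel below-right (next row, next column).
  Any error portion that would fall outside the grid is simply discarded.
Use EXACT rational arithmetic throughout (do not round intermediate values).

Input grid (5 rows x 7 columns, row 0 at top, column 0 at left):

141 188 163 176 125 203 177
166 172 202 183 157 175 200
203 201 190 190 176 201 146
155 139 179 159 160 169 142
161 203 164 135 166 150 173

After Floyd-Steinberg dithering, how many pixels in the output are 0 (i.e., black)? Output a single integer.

(0,0): OLD=141 → NEW=255, ERR=-114
(0,1): OLD=1105/8 → NEW=255, ERR=-935/8
(0,2): OLD=14319/128 → NEW=0, ERR=14319/128
(0,3): OLD=460681/2048 → NEW=255, ERR=-61559/2048
(0,4): OLD=3665087/32768 → NEW=0, ERR=3665087/32768
(0,5): OLD=132086073/524288 → NEW=255, ERR=-1607367/524288
(0,6): OLD=1473532047/8388608 → NEW=255, ERR=-665562993/8388608
(1,0): OLD=13883/128 → NEW=0, ERR=13883/128
(1,1): OLD=201501/1024 → NEW=255, ERR=-59619/1024
(1,2): OLD=6505953/32768 → NEW=255, ERR=-1849887/32768
(1,3): OLD=23182925/131072 → NEW=255, ERR=-10240435/131072
(1,4): OLD=1302905031/8388608 → NEW=255, ERR=-836190009/8388608
(1,5): OLD=8223878135/67108864 → NEW=0, ERR=8223878135/67108864
(1,6): OLD=245487249049/1073741824 → NEW=255, ERR=-28316916071/1073741824
(2,0): OLD=3702415/16384 → NEW=255, ERR=-475505/16384
(2,1): OLD=87190165/524288 → NEW=255, ERR=-46503275/524288
(2,2): OLD=966911487/8388608 → NEW=0, ERR=966911487/8388608
(2,3): OLD=13005334215/67108864 → NEW=255, ERR=-4107426105/67108864
(2,4): OLD=73103754807/536870912 → NEW=255, ERR=-63798327753/536870912
(2,5): OLD=3025904298877/17179869184 → NEW=255, ERR=-1354962343043/17179869184
(2,6): OLD=30487397529403/274877906944 → NEW=0, ERR=30487397529403/274877906944
(3,0): OLD=1084643615/8388608 → NEW=255, ERR=-1054451425/8388608
(3,1): OLD=5106059059/67108864 → NEW=0, ERR=5106059059/67108864
(3,2): OLD=124171980937/536870912 → NEW=255, ERR=-12730101623/536870912
(3,3): OLD=245719799119/2147483648 → NEW=0, ERR=245719799119/2147483648
(3,4): OLD=42416653309215/274877906944 → NEW=255, ERR=-27677212961505/274877906944
(3,5): OLD=249964915490637/2199023255552 → NEW=0, ERR=249964915490637/2199023255552
(3,6): OLD=7791995966315219/35184372088832 → NEW=255, ERR=-1180018916336941/35184372088832
(4,0): OLD=146012553841/1073741824 → NEW=255, ERR=-127791611279/1073741824
(4,1): OLD=2790106497981/17179869184 → NEW=255, ERR=-1590760143939/17179869184
(4,2): OLD=39112265769523/274877906944 → NEW=255, ERR=-30981600501197/274877906944
(4,3): OLD=222288148005665/2199023255552 → NEW=0, ERR=222288148005665/2199023255552
(4,4): OLD=3645523052547667/17592186044416 → NEW=255, ERR=-840484388778413/17592186044416
(4,5): OLD=85590164801466515/562949953421312 → NEW=255, ERR=-57962073320968045/562949953421312
(4,6): OLD=1122100462882063093/9007199254740992 → NEW=0, ERR=1122100462882063093/9007199254740992
Output grid:
  Row 0: ##.#.##  (2 black, running=2)
  Row 1: .####.#  (2 black, running=4)
  Row 2: ##.###.  (2 black, running=6)
  Row 3: #.#.#.#  (3 black, running=9)
  Row 4: ###.##.  (2 black, running=11)

Answer: 11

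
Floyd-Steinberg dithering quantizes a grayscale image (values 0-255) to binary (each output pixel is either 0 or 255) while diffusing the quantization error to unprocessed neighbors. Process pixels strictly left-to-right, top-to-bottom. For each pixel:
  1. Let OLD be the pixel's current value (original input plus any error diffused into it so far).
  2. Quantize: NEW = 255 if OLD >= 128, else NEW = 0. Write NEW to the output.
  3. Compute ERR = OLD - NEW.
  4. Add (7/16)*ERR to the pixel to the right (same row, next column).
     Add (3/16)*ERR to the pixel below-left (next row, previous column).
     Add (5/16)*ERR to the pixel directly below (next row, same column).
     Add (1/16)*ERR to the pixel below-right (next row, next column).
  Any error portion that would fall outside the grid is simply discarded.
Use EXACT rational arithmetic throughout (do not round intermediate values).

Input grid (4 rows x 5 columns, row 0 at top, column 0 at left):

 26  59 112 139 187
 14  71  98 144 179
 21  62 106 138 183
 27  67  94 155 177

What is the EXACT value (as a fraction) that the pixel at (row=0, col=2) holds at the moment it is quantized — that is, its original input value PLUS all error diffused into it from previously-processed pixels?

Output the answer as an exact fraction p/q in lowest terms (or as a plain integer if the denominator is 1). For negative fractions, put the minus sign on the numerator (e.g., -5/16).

(0,0): OLD=26 → NEW=0, ERR=26
(0,1): OLD=563/8 → NEW=0, ERR=563/8
(0,2): OLD=18277/128 → NEW=255, ERR=-14363/128
Target (0,2): original=112, with diffused error = 18277/128

Answer: 18277/128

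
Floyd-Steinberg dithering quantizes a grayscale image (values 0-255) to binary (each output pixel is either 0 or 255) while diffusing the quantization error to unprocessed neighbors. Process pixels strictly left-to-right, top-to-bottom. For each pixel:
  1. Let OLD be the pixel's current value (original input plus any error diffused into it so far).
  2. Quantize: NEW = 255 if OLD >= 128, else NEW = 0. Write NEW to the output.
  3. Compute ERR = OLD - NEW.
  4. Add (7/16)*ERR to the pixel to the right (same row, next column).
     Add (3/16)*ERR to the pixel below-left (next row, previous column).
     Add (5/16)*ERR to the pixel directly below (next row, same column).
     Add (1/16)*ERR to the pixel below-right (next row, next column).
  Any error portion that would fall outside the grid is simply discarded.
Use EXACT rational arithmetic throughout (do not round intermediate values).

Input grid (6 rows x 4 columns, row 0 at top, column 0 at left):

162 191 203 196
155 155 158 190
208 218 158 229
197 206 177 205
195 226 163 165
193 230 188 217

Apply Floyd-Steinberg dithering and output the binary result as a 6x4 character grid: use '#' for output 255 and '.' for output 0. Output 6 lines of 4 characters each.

Answer: ####
.#.#
##.#
####
##.#
####

Derivation:
(0,0): OLD=162 → NEW=255, ERR=-93
(0,1): OLD=2405/16 → NEW=255, ERR=-1675/16
(0,2): OLD=40243/256 → NEW=255, ERR=-25037/256
(0,3): OLD=627557/4096 → NEW=255, ERR=-416923/4096
(1,0): OLD=27215/256 → NEW=0, ERR=27215/256
(1,1): OLD=296233/2048 → NEW=255, ERR=-226007/2048
(1,2): OLD=3508061/65536 → NEW=0, ERR=3508061/65536
(1,3): OLD=184022555/1048576 → NEW=255, ERR=-83364325/1048576
(2,0): OLD=7226323/32768 → NEW=255, ERR=-1129517/32768
(2,1): OLD=194106433/1048576 → NEW=255, ERR=-73280447/1048576
(2,2): OLD=256584165/2097152 → NEW=0, ERR=256584165/2097152
(2,3): OLD=8758668785/33554432 → NEW=255, ERR=202288625/33554432
(3,0): OLD=2904547491/16777216 → NEW=255, ERR=-1373642589/16777216
(3,1): OLD=45399477309/268435456 → NEW=255, ERR=-23051563971/268435456
(3,2): OLD=749157261763/4294967296 → NEW=255, ERR=-346059398717/4294967296
(3,3): OLD=12320026029781/68719476736 → NEW=255, ERR=-5203440537899/68719476736
(4,0): OLD=658472523687/4294967296 → NEW=255, ERR=-436744136793/4294967296
(4,1): OLD=4619718484085/34359738368 → NEW=255, ERR=-4142014799755/34359738368
(4,2): OLD=72035914243285/1099511627776 → NEW=0, ERR=72035914243285/1099511627776
(4,3): OLD=2902095647928163/17592186044416 → NEW=255, ERR=-1583911793397917/17592186044416
(5,0): OLD=76207062209399/549755813888 → NEW=255, ERR=-63980670332041/549755813888
(5,1): OLD=2592052281317153/17592186044416 → NEW=255, ERR=-1893955160008927/17592186044416
(5,2): OLD=1204688615104229/8796093022208 → NEW=255, ERR=-1038315105558811/8796093022208
(5,3): OLD=39776674129291973/281474976710656 → NEW=255, ERR=-31999444931925307/281474976710656
Row 0: ####
Row 1: .#.#
Row 2: ##.#
Row 3: ####
Row 4: ##.#
Row 5: ####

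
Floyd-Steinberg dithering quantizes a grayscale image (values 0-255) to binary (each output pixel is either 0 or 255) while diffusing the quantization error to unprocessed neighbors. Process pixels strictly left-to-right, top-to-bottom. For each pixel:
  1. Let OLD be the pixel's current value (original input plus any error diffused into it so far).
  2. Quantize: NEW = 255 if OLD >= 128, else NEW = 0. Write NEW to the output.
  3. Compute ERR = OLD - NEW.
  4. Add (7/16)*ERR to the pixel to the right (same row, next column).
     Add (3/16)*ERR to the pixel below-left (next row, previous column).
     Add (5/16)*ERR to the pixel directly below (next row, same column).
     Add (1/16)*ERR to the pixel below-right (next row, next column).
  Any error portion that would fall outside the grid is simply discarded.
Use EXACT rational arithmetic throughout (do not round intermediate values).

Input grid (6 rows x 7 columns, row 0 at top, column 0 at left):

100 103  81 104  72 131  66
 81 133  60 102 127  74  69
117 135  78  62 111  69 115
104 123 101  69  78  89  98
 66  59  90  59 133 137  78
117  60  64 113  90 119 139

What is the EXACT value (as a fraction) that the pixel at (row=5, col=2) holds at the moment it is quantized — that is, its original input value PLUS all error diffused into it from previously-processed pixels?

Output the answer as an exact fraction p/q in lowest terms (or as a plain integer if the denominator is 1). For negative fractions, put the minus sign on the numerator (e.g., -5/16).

(0,0): OLD=100 → NEW=0, ERR=100
(0,1): OLD=587/4 → NEW=255, ERR=-433/4
(0,2): OLD=2153/64 → NEW=0, ERR=2153/64
(0,3): OLD=121567/1024 → NEW=0, ERR=121567/1024
(0,4): OLD=2030617/16384 → NEW=0, ERR=2030617/16384
(0,5): OLD=48555183/262144 → NEW=255, ERR=-18291537/262144
(0,6): OLD=148783305/4194304 → NEW=0, ERR=148783305/4194304
(1,0): OLD=5885/64 → NEW=0, ERR=5885/64
(1,1): OLD=77803/512 → NEW=255, ERR=-52757/512
(1,2): OLD=670535/16384 → NEW=0, ERR=670535/16384
(1,3): OLD=11950203/65536 → NEW=255, ERR=-4761477/65536
(1,4): OLD=538051153/4194304 → NEW=255, ERR=-531496367/4194304
(1,5): OLD=374223137/33554432 → NEW=0, ERR=374223137/33554432
(1,6): OLD=43273670351/536870912 → NEW=0, ERR=43273670351/536870912
(2,0): OLD=1035593/8192 → NEW=0, ERR=1035593/8192
(2,1): OLD=44964787/262144 → NEW=255, ERR=-21881933/262144
(2,2): OLD=143475673/4194304 → NEW=0, ERR=143475673/4194304
(2,3): OLD=1109287249/33554432 → NEW=0, ERR=1109287249/33554432
(2,4): OLD=22391310241/268435456 → NEW=0, ERR=22391310241/268435456
(2,5): OLD=997911157259/8589934592 → NEW=0, ERR=997911157259/8589934592
(2,6): OLD=26348552501245/137438953472 → NEW=255, ERR=-8698380634115/137438953472
(3,0): OLD=536256697/4194304 → NEW=0, ERR=536256697/4194304
(3,1): OLD=5609141573/33554432 → NEW=255, ERR=-2947238587/33554432
(3,2): OLD=19929646623/268435456 → NEW=0, ERR=19929646623/268435456
(3,3): OLD=139147033385/1073741824 → NEW=255, ERR=-134657131735/1073741824
(3,4): OLD=10039759639737/137438953472 → NEW=0, ERR=10039759639737/137438953472
(3,5): OLD=165596744372027/1099511627776 → NEW=255, ERR=-114778720710853/1099511627776
(3,6): OLD=700380590141349/17592186044416 → NEW=0, ERR=700380590141349/17592186044416
(4,0): OLD=48042032311/536870912 → NEW=0, ERR=48042032311/536870912
(4,1): OLD=795540017099/8589934592 → NEW=0, ERR=795540017099/8589934592
(4,2): OLD=17140765151941/137438953472 → NEW=0, ERR=17140765151941/137438953472
(4,3): OLD=101935210910471/1099511627776 → NEW=0, ERR=101935210910471/1099511627776
(4,4): OLD=1486336270420453/8796093022208 → NEW=255, ERR=-756667450242587/8796093022208
(4,5): OLD=22172660853405797/281474976710656 → NEW=0, ERR=22172660853405797/281474976710656
(4,6): OLD=533136491618068819/4503599627370496 → NEW=0, ERR=533136491618068819/4503599627370496
(5,0): OLD=22310340192401/137438953472 → NEW=255, ERR=-12736592942959/137438953472
(5,1): OLD=85074750913883/1099511627776 → NEW=0, ERR=85074750913883/1099511627776
(5,2): OLD=1407344262118765/8796093022208 → NEW=255, ERR=-835659458544275/8796093022208
Target (5,2): original=64, with diffused error = 1407344262118765/8796093022208

Answer: 1407344262118765/8796093022208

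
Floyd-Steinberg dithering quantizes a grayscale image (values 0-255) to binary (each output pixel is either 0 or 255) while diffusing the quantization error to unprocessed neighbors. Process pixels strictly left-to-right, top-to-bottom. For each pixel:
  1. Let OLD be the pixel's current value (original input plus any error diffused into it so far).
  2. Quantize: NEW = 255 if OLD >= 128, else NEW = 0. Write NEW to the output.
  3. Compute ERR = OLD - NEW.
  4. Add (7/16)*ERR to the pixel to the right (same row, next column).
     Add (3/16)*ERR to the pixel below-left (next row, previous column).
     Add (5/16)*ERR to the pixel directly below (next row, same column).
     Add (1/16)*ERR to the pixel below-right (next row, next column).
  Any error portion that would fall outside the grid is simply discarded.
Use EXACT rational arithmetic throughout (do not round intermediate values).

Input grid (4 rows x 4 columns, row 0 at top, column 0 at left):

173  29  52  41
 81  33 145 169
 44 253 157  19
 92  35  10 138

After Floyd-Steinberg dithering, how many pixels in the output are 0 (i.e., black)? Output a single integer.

Answer: 11

Derivation:
(0,0): OLD=173 → NEW=255, ERR=-82
(0,1): OLD=-55/8 → NEW=0, ERR=-55/8
(0,2): OLD=6271/128 → NEW=0, ERR=6271/128
(0,3): OLD=127865/2048 → NEW=0, ERR=127865/2048
(1,0): OLD=6923/128 → NEW=0, ERR=6923/128
(1,1): OLD=59981/1024 → NEW=0, ERR=59981/1024
(1,2): OLD=6462289/32768 → NEW=255, ERR=-1893551/32768
(1,3): OLD=87184391/524288 → NEW=255, ERR=-46509049/524288
(2,0): OLD=1177759/16384 → NEW=0, ERR=1177759/16384
(2,1): OLD=154822085/524288 → NEW=255, ERR=21128645/524288
(2,2): OLD=150576377/1048576 → NEW=255, ERR=-116810503/1048576
(2,3): OLD=-1024590539/16777216 → NEW=0, ERR=-1024590539/16777216
(3,0): OLD=1023579311/8388608 → NEW=0, ERR=1023579311/8388608
(3,1): OLD=11352527793/134217728 → NEW=0, ERR=11352527793/134217728
(3,2): OLD=7002569295/2147483648 → NEW=0, ERR=7002569295/2147483648
(3,3): OLD=3895696024745/34359738368 → NEW=0, ERR=3895696024745/34359738368
Output grid:
  Row 0: #...  (3 black, running=3)
  Row 1: ..##  (2 black, running=5)
  Row 2: .##.  (2 black, running=7)
  Row 3: ....  (4 black, running=11)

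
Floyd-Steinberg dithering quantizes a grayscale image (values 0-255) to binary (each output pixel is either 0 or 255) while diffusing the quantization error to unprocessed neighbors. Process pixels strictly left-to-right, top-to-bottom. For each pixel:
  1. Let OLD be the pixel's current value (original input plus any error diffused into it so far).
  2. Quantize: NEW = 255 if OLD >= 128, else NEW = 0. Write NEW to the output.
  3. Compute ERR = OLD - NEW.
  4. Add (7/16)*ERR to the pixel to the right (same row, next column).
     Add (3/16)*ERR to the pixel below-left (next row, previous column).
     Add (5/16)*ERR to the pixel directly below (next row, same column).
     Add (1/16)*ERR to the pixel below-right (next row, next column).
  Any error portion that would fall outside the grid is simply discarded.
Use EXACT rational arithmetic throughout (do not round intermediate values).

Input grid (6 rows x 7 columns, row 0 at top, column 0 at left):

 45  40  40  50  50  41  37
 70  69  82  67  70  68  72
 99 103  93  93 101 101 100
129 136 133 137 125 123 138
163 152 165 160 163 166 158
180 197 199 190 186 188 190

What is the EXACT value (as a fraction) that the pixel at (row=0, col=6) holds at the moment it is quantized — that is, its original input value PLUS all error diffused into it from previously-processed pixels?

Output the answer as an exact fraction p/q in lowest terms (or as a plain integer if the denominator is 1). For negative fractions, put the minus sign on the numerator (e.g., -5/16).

Answer: 1193144829/16777216

Derivation:
(0,0): OLD=45 → NEW=0, ERR=45
(0,1): OLD=955/16 → NEW=0, ERR=955/16
(0,2): OLD=16925/256 → NEW=0, ERR=16925/256
(0,3): OLD=323275/4096 → NEW=0, ERR=323275/4096
(0,4): OLD=5539725/65536 → NEW=0, ERR=5539725/65536
(0,5): OLD=81769691/1048576 → NEW=0, ERR=81769691/1048576
(0,6): OLD=1193144829/16777216 → NEW=0, ERR=1193144829/16777216
Target (0,6): original=37, with diffused error = 1193144829/16777216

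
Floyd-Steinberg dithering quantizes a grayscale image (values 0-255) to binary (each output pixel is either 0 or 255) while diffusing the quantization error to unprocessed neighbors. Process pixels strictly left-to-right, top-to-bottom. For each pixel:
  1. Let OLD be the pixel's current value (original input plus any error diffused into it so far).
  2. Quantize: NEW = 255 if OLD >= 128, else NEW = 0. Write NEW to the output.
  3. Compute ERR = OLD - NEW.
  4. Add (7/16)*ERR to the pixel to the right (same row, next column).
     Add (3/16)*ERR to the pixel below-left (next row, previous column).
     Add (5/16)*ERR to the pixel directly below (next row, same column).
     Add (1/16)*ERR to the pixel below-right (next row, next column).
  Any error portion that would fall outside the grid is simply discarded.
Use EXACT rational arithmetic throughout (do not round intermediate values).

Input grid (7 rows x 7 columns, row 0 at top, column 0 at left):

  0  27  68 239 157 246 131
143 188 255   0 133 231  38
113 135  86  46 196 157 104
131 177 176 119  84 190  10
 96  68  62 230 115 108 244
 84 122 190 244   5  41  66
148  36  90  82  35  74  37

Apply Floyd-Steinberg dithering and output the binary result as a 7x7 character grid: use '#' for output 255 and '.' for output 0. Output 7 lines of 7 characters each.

(0,0): OLD=0 → NEW=0, ERR=0
(0,1): OLD=27 → NEW=0, ERR=27
(0,2): OLD=1277/16 → NEW=0, ERR=1277/16
(0,3): OLD=70123/256 → NEW=255, ERR=4843/256
(0,4): OLD=676973/4096 → NEW=255, ERR=-367507/4096
(0,5): OLD=13549307/65536 → NEW=255, ERR=-3162373/65536
(0,6): OLD=115226845/1048576 → NEW=0, ERR=115226845/1048576
(1,0): OLD=2369/16 → NEW=255, ERR=-1711/16
(1,1): OLD=21071/128 → NEW=255, ERR=-11569/128
(1,2): OLD=1006115/4096 → NEW=255, ERR=-38365/4096
(1,3): OLD=-164181/16384 → NEW=0, ERR=-164181/16384
(1,4): OLD=97215669/1048576 → NEW=0, ERR=97215669/1048576
(1,5): OLD=2277327741/8388608 → NEW=255, ERR=138232701/8388608
(1,6): OLD=10272192627/134217728 → NEW=0, ERR=10272192627/134217728
(2,0): OLD=128277/2048 → NEW=0, ERR=128277/2048
(2,1): OLD=8239087/65536 → NEW=0, ERR=8239087/65536
(2,2): OLD=136888445/1048576 → NEW=255, ERR=-130498435/1048576
(2,3): OLD=43775269/8388608 → NEW=0, ERR=43775269/8388608
(2,4): OLD=15416182881/67108864 → NEW=255, ERR=-1696577439/67108864
(2,5): OLD=367721648183/2147483648 → NEW=255, ERR=-179886682057/2147483648
(2,6): OLD=3171368997489/34359738368 → NEW=0, ERR=3171368997489/34359738368
(3,0): OLD=182605037/1048576 → NEW=255, ERR=-84781843/1048576
(3,1): OLD=1354701905/8388608 → NEW=255, ERR=-784393135/8388608
(3,2): OLD=7048779863/67108864 → NEW=0, ERR=7048779863/67108864
(3,3): OLD=41356528675/268435456 → NEW=255, ERR=-27094512605/268435456
(3,4): OLD=569019349485/34359738368 → NEW=0, ERR=569019349485/34359738368
(3,5): OLD=51345632432127/274877906944 → NEW=255, ERR=-18748233838593/274877906944
(3,6): OLD=16572092837153/4398046511104 → NEW=0, ERR=16572092837153/4398046511104
(4,0): OLD=7140448763/134217728 → NEW=0, ERR=7140448763/134217728
(4,1): OLD=164701181879/2147483648 → NEW=0, ERR=164701181879/2147483648
(4,2): OLD=3559943884969/34359738368 → NEW=0, ERR=3559943884969/34359738368
(4,3): OLD=69669494830067/274877906944 → NEW=255, ERR=-424371440653/274877906944
(4,4): OLD=220788020124245/2199023255552 → NEW=0, ERR=220788020124245/2199023255552
(4,5): OLD=9313548701085241/70368744177664 → NEW=255, ERR=-8630481064219079/70368744177664
(4,6): OLD=210832429384359135/1125899906842624 → NEW=255, ERR=-76272046860509985/1125899906842624
(5,0): OLD=3951557469589/34359738368 → NEW=0, ERR=3951557469589/34359738368
(5,1): OLD=60207496335007/274877906944 → NEW=255, ERR=-9886369935713/274877906944
(5,2): OLD=464315319958541/2199023255552 → NEW=255, ERR=-96435610207219/2199023255552
(5,3): OLD=4391581564804553/17592186044416 → NEW=255, ERR=-94425876521527/17592186044416
(5,4): OLD=12311575930025159/1125899906842624 → NEW=0, ERR=12311575930025159/1125899906842624
(5,5): OLD=9280105491747311/9007199254740992 → NEW=0, ERR=9280105491747311/9007199254740992
(5,6): OLD=5420979700808277217/144115188075855872 → NEW=0, ERR=5420979700808277217/144115188075855872
(6,0): OLD=779314072619813/4398046511104 → NEW=255, ERR=-342187787711707/4398046511104
(6,1): OLD=-725763623579007/70368744177664 → NEW=0, ERR=-725763623579007/70368744177664
(6,2): OLD=77156927395827219/1125899906842624 → NEW=0, ERR=77156927395827219/1125899906842624
(6,3): OLD=987311292212701965/9007199254740992 → NEW=0, ERR=987311292212701965/9007199254740992
(6,4): OLD=194174498953767121/2251799813685248 → NEW=0, ERR=194174498953767121/2251799813685248
(6,5): OLD=276203787473908859539/2305843009213693952 → NEW=0, ERR=276203787473908859539/2305843009213693952
(6,6): OLD=3734539656842418325333/36893488147419103232 → NEW=0, ERR=3734539656842418325333/36893488147419103232
Row 0: ...###.
Row 1: ###..#.
Row 2: ..#.##.
Row 3: ##.#.#.
Row 4: ...#.##
Row 5: .###...
Row 6: #......

Answer: ...###.
###..#.
..#.##.
##.#.#.
...#.##
.###...
#......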